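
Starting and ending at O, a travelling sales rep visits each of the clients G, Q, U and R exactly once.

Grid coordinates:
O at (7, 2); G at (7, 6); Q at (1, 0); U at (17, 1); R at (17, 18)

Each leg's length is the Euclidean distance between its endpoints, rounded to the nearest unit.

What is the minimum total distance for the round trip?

There are 12 distinct closed tours to check (reversals are equivalent).
O → G → Q → U → R → O: 4+8+16+17+19 = 64
O → G → Q → R → U → O: 4+8+24+17+10 = 63
O → G → U → Q → R → O: 4+11+16+24+19 = 74
O → G → U → R → Q → O: 4+11+17+24+6 = 62
O → G → R → Q → U → O: 4+16+24+16+10 = 70
O → G → R → U → Q → O: 4+16+17+16+6 = 59
O → Q → G → U → R → O: 6+8+11+17+19 = 61
O → Q → G → R → U → O: 6+8+16+17+10 = 57
O → Q → U → G → R → O: 6+16+11+16+19 = 68
O → Q → R → G → U → O: 6+24+16+11+10 = 67
O → U → G → Q → R → O: 10+11+8+24+19 = 72
O → U → Q → G → R → O: 10+16+8+16+19 = 69
The minimum is 57.
One optimal route: O → Q → G → R → U → O (or its reverse).

57 — the shortest possible round trip.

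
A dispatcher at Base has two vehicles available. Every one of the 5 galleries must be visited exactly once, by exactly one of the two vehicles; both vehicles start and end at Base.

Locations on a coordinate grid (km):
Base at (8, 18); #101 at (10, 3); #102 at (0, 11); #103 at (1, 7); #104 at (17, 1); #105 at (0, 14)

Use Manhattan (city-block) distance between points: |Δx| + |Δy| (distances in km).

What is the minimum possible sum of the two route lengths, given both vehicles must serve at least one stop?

Minimum combined distance: 90 km.

There are 2^4 − 1 = 15 ways to divide the 5 stops into two non-empty groups. For each, the best each vehicle can do is its own shortest tour through its group:
  {#101} + {#102, #103, #104, #105}: 34 + 68 = 102
  {#102} + {#101, #103, #104, #105}: 30 + 68 = 98
  {#101, #102} + {#103, #104, #105}: 50 + 68 = 118
  {#103} + {#101, #102, #104, #105}: 36 + 68 = 104
  {#101, #103} + {#102, #104, #105}: 48 + 68 = 116
  {#102, #103} + {#101, #104, #105}: 38 + 68 = 106
  … (15 splits in total)
  {#101, #104} + {#102, #103, #105}: 52 + 38 = 90  ← best
Best: vehicle 1 Base → #101 → #104 → Base = 52; vehicle 2 Base → #103 → #102 → #105 → Base = 38; combined 90.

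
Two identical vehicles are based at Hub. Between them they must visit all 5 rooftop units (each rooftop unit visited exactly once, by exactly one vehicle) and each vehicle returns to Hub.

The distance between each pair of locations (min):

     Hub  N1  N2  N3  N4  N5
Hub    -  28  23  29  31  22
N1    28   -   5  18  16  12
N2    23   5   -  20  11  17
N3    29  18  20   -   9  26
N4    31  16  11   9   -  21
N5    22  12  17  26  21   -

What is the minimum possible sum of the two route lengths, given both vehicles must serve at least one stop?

Minimum combined distance: 126 min.

There are 2^4 − 1 = 15 ways to divide the 5 stops into two non-empty groups. For each, the best each vehicle can do is its own shortest tour through its group:
  {N1} + {N2, N3, N4, N5}: 56 + 88 = 144
  {N2} + {N1, N3, N4, N5}: 46 + 88 = 134
  {N1, N2} + {N3, N4, N5}: 56 + 81 = 137
  {N3} + {N1, N2, N4, N5}: 58 + 81 = 139
  {N1, N3} + {N2, N4, N5}: 75 + 77 = 152
  {N2, N3} + {N1, N4, N5}: 72 + 81 = 153
  … (15 splits in total)
  {N1, N2, N3, N4} + {N5}: 82 + 44 = 126  ← best
Best: vehicle 1 Hub → N1 → N2 → N4 → N3 → Hub = 82; vehicle 2 Hub → N5 → Hub = 44; combined 126.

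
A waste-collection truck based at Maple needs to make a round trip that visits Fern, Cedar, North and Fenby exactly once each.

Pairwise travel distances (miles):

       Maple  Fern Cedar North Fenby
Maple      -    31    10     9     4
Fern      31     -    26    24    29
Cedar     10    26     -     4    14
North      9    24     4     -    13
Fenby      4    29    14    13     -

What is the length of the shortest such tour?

Shortest round trip = 71 miles.

There are 12 distinct closed tours to check (reversals are equivalent).
Maple → Fern → Cedar → North → Fenby → Maple: 31+26+4+13+4 = 78
Maple → Fern → Cedar → Fenby → North → Maple: 31+26+14+13+9 = 93
Maple → Fern → North → Cedar → Fenby → Maple: 31+24+4+14+4 = 77
Maple → Fern → North → Fenby → Cedar → Maple: 31+24+13+14+10 = 92
Maple → Fern → Fenby → Cedar → North → Maple: 31+29+14+4+9 = 87
Maple → Fern → Fenby → North → Cedar → Maple: 31+29+13+4+10 = 87
Maple → Cedar → Fern → North → Fenby → Maple: 10+26+24+13+4 = 77
Maple → Cedar → Fern → Fenby → North → Maple: 10+26+29+13+9 = 87
Maple → Cedar → North → Fern → Fenby → Maple: 10+4+24+29+4 = 71
Maple → Cedar → Fenby → Fern → North → Maple: 10+14+29+24+9 = 86
Maple → North → Fern → Cedar → Fenby → Maple: 9+24+26+14+4 = 77
Maple → North → Cedar → Fern → Fenby → Maple: 9+4+26+29+4 = 72
The minimum is 71.
One optimal route: Maple → Cedar → North → Fern → Fenby → Maple (or its reverse).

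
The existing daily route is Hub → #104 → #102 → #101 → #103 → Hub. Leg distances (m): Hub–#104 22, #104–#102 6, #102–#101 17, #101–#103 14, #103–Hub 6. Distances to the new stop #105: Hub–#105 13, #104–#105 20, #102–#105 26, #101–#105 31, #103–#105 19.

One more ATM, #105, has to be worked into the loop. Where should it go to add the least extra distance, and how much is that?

Insertion cost between consecutive stops i–j is d(i,#105) + d(#105,j) − d(i,j):
  between Hub and #104: 13 + 20 − 22 = 11
  between #104 and #102: 20 + 26 − 6 = 40
  between #102 and #101: 26 + 31 − 17 = 40
  between #101 and #103: 31 + 19 − 14 = 36
  between #103 and Hub: 19 + 13 − 6 = 26
Cheapest insertion is between Hub and #104, adding 11.
New total = 65 + 11 = 76.

+11 m — insert #105 between Hub and #104.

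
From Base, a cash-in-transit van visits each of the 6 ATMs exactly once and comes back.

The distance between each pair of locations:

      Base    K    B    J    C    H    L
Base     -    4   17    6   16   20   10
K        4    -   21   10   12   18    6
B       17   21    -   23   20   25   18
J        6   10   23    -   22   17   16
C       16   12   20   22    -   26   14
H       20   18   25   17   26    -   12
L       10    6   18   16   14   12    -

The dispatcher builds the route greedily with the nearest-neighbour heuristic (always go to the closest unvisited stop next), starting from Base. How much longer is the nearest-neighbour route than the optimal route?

9 longer than the optimal tour.

Base: K=4, J=6, L=10, C=16, B=17, H=20 ⇒ K
K: L=6, J=10, C=12, H=18, B=21 ⇒ L
L: H=12, C=14, J=16, B=18 ⇒ H
H: J=17, B=25, C=26 ⇒ J
J: C=22, B=23 ⇒ C
C: B=20 ⇒ B
NN route Base → K → L → H → J → C → B → Base costs 98.
Optimal: Base → K → C → B → L → H → J → Base costs 89 (by enumerating all 360 distinct tours).
Excess = 98 − 89 = 9.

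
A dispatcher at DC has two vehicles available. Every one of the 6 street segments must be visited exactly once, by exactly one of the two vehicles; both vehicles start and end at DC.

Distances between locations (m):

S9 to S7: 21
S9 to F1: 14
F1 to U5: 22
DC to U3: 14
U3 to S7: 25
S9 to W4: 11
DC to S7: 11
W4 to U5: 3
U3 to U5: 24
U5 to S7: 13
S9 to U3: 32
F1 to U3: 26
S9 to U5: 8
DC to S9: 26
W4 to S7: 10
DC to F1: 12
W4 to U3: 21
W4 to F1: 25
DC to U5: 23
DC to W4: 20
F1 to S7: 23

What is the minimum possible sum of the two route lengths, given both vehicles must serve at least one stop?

Minimum combined distance: 86 m.

Check every non-empty split of the stops between the two vehicles; for each half take its own optimal tour:
  {S9} + {W4, F1, U3, U5, S7}: 52 + 86 = 138
  {W4} + {S9, F1, U3, U5, S7}: 40 + 86 = 126
  {S9, W4} + {F1, U3, U5, S7}: 57 + 86 = 143
  {F1} + {S9, W4, U3, U5, S7}: 24 + 78 = 102
  {S9, F1} + {W4, U3, U5, S7}: 52 + 62 = 114
  {W4, F1} + {S9, U3, U5, S7}: 57 + 78 = 135
  … (31 splits in total)
  {U3} + {S9, W4, F1, U5, S7}: 28 + 58 = 86  ← best
Best: vehicle 1 DC → U3 → DC = 28; vehicle 2 DC → F1 → S9 → U5 → W4 → S7 → DC = 58; combined 86.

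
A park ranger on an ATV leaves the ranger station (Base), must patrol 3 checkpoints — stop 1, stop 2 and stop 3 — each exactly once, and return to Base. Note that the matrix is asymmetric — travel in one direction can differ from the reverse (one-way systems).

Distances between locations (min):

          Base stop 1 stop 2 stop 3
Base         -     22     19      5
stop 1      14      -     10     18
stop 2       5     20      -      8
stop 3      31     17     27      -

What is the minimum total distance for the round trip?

Base-stop 1-stop 2-stop 3-Base: 22+10+8+31 = 71
Base-stop 1-stop 3-stop 2-Base: 22+18+27+5 = 72
Base-stop 2-stop 1-stop 3-Base: 19+20+18+31 = 88
Base-stop 2-stop 3-stop 1-Base: 19+8+17+14 = 58
Base-stop 3-stop 1-stop 2-Base: 5+17+10+5 = 37
Base-stop 3-stop 2-stop 1-Base: 5+27+20+14 = 66
The minimum is 37.
One optimal route: Base → stop 3 → stop 1 → stop 2 → Base.

Shortest round trip = 37 min.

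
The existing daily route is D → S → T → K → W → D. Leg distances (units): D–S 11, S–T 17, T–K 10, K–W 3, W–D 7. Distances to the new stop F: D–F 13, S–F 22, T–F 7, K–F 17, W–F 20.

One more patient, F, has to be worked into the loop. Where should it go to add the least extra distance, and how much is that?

+12 — insert F between S and T.

Insertion cost between consecutive stops i–j is d(i,F) + d(F,j) − d(i,j):
  between D and S: 13 + 22 − 11 = 24
  between S and T: 22 + 7 − 17 = 12
  between T and K: 7 + 17 − 10 = 14
  between K and W: 17 + 20 − 3 = 34
  between W and D: 20 + 13 − 7 = 26
Cheapest insertion is between S and T, adding 12.
New total = 48 + 12 = 60.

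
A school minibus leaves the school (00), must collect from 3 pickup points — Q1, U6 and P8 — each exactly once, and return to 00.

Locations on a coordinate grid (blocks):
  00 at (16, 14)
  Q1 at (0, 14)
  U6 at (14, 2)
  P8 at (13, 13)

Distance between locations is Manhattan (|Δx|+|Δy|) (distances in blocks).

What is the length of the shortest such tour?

00 → Q1 → U6 → P8 → 00: 16+26+12+4 = 58
00 → Q1 → P8 → U6 → 00: 16+14+12+14 = 56
00 → U6 → Q1 → P8 → 00: 14+26+14+4 = 58
The minimum is 56.
One optimal route: 00 → Q1 → P8 → U6 → 00 (or its reverse).

56 blocks — the shortest possible round trip.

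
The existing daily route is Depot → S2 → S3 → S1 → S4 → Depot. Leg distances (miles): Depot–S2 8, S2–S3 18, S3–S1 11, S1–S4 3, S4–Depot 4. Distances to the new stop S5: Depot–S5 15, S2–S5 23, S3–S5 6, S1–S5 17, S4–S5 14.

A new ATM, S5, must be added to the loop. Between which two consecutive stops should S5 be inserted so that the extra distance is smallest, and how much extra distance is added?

+11 miles — insert S5 between S2 and S3.

Insertion cost between consecutive stops i–j is d(i,S5) + d(S5,j) − d(i,j):
  between Depot and S2: 15 + 23 − 8 = 30
  between S2 and S3: 23 + 6 − 18 = 11
  between S3 and S1: 6 + 17 − 11 = 12
  between S1 and S4: 17 + 14 − 3 = 28
  between S4 and Depot: 14 + 15 − 4 = 25
Cheapest insertion is between S2 and S3, adding 11.
New total = 44 + 11 = 55.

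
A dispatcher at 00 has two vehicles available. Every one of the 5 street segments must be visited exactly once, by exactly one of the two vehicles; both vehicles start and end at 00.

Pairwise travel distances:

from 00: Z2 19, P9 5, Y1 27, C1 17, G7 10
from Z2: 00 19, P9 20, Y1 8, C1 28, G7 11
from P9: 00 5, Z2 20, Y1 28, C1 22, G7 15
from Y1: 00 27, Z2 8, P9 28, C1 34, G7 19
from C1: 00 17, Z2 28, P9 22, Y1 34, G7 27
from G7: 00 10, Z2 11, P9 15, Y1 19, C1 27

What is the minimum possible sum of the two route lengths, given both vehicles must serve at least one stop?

Minimum combined distance: 90.

There are 2^4 − 1 = 15 ways to divide the 5 stops into two non-empty groups. For each, the best each vehicle can do is its own shortest tour through its group:
  {Z2} + {P9, Y1, C1, G7}: 38 + 90 = 128
  {P9} + {Z2, Y1, C1, G7}: 10 + 80 = 90
  {Z2, P9} + {Y1, C1, G7}: 44 + 80 = 124
  {Y1} + {Z2, P9, C1, G7}: 54 + 76 = 130
  {Z2, Y1} + {P9, C1, G7}: 54 + 64 = 118
  {P9, Y1} + {Z2, C1, G7}: 60 + 66 = 126
  … (15 splits in total)
Best: vehicle 1 00 → P9 → 00 = 10; vehicle 2 00 → C1 → Y1 → Z2 → G7 → 00 = 80; combined 90.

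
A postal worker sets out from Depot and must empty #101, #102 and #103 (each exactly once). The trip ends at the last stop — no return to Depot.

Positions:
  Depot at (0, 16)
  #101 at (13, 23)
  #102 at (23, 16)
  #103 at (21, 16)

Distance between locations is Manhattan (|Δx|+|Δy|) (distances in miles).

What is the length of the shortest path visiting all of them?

Shortest open route: 37 miles.

There are 3! = 6 possible orderings.
Depot → #101 → #102 → #103: 20+17+2 = 39
Depot → #101 → #103 → #102: 20+15+2 = 37
Depot → #102 → #101 → #103: 23+17+15 = 55
Depot → #102 → #103 → #101: 23+2+15 = 40
Depot → #103 → #101 → #102: 21+15+17 = 53
Depot → #103 → #102 → #101: 21+2+17 = 40
The minimum is 37.
One shortest path: Depot → #101 → #103 → #102.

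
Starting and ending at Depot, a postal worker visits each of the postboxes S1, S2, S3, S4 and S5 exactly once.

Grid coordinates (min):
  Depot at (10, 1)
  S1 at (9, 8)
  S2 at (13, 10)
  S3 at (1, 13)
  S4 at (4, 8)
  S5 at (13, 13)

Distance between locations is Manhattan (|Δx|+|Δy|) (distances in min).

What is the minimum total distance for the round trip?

Shortest round trip = 48 min.

There are 60 distinct closed tours to check (reversals are equivalent).
Depot→S1→S2→S3→S4→S5→Depot: 8+6+15+8+14+15 = 66
Depot→S1→S2→S3→S5→S4→Depot: 8+6+15+12+14+13 = 68
Depot→S1→S2→S4→S3→S5→Depot: 8+6+11+8+12+15 = 60
Depot→S1→S2→S4→S5→S3→Depot: 8+6+11+14+12+21 = 72
Depot→S1→S2→S5→S3→S4→Depot: 8+6+3+12+8+13 = 50
Depot→S1→S2→S5→S4→S3→Depot: 8+6+3+14+8+21 = 60
Depot→S1→S3→S2→S4→S5→Depot: 8+13+15+11+14+15 = 76
Depot→S1→S3→S2→S5→S4→Depot: 8+13+15+3+14+13 = 66
Depot→S1→S3→S4→S2→S5→Depot: 8+13+8+11+3+15 = 58
Depot→S1→S3→S4→S5→S2→Depot: 8+13+8+14+3+12 = 58
Depot→S1→S3→S5→S2→S4→Depot: 8+13+12+3+11+13 = 60
Depot→S1→S3→S5→S4→S2→Depot: 8+13+12+14+11+12 = 70
Depot→S1→S4→S2→S3→S5→Depot: 8+5+11+15+12+15 = 66
Depot→S1→S4→S2→S5→S3→Depot: 8+5+11+3+12+21 = 60
… (46 more)
Depot→S1→S4→S3→S5→S2→Depot: 8+5+8+12+3+12 = 48  ← best
The minimum is 48.
One optimal route: Depot → S1 → S4 → S3 → S5 → S2 → Depot (or its reverse).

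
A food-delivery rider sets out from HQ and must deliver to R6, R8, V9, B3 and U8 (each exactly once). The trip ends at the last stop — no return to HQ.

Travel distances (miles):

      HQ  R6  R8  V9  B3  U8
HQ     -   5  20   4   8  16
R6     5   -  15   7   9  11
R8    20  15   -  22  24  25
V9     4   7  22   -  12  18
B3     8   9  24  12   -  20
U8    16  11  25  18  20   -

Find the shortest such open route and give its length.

61 miles — the minimum one-way total.

There are 5! = 120 possible orderings.
HQ → R6 → R8 → V9 → B3 → U8: 5+15+22+12+20 = 74
HQ → R6 → R8 → V9 → U8 → B3: 5+15+22+18+20 = 80
HQ → R6 → R8 → B3 → V9 → U8: 5+15+24+12+18 = 74
HQ → R6 → R8 → B3 → U8 → V9: 5+15+24+20+18 = 82
HQ → R6 → R8 → U8 → V9 → B3: 5+15+25+18+12 = 75
HQ → R6 → R8 → U8 → B3 → V9: 5+15+25+20+12 = 77
HQ → R6 → V9 → R8 → B3 → U8: 5+7+22+24+20 = 78
HQ → R6 → V9 → R8 → U8 → B3: 5+7+22+25+20 = 79
HQ → R6 → V9 → B3 → R8 → U8: 5+7+12+24+25 = 73
HQ → R6 → V9 → B3 → U8 → R8: 5+7+12+20+25 = 69
HQ → R6 → V9 → U8 → R8 → B3: 5+7+18+25+24 = 79
HQ → R6 → V9 → U8 → B3 → R8: 5+7+18+20+24 = 74
HQ → R6 → B3 → R8 → V9 → U8: 5+9+24+22+18 = 78
HQ → R6 → B3 → R8 → U8 → V9: 5+9+24+25+18 = 81
… (106 more)
HQ → V9 → B3 → R6 → U8 → R8: 4+12+9+11+25 = 61  ← best
The minimum is 61.
One shortest path: HQ → V9 → B3 → R6 → U8 → R8.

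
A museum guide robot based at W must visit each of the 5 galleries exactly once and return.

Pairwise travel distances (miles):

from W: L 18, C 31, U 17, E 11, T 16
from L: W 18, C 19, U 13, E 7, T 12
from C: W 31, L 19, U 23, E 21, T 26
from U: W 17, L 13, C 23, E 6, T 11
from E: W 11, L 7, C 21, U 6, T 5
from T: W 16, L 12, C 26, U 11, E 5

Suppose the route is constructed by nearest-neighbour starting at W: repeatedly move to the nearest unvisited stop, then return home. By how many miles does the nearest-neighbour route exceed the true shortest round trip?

The nearest-neighbour route is 3 miles longer than optimal.

From W: E=11, T=16, U=17, L=18, C=31 → choose E (11).
From E: T=5, U=6, L=7, C=21 → choose T (5).
From T: U=11, L=12, C=26 → choose U (11).
From U: L=13, C=23 → choose L (13).
From L: C=19 → choose C (19).
NN route W → E → T → U → L → C → W costs 90.
Optimal: W → L → C → U → E → T → W costs 87 (by enumerating all 60 distinct tours).
Excess = 90 − 87 = 3.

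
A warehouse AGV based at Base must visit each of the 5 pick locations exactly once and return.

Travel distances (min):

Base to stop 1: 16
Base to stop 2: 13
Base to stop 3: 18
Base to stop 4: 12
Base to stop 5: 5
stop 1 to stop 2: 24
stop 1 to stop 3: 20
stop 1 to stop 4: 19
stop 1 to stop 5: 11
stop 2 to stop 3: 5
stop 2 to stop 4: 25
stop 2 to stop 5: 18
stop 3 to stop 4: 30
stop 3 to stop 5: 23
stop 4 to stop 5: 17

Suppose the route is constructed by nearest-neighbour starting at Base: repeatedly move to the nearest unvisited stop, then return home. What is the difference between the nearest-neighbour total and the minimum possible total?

5 min longer than the optimal tour.

Base: stop 5=5, stop 4=12, stop 2=13, stop 1=16, stop 3=18 ⇒ stop 5
stop 5: stop 1=11, stop 4=17, stop 2=18, stop 3=23 ⇒ stop 1
stop 1: stop 4=19, stop 3=20, stop 2=24 ⇒ stop 4
stop 4: stop 2=25, stop 3=30 ⇒ stop 2
stop 2: stop 3=5 ⇒ stop 3
NN route Base → stop 5 → stop 1 → stop 4 → stop 2 → stop 3 → Base costs 83.
Optimal: Base → stop 2 → stop 3 → stop 1 → stop 5 → stop 4 → Base costs 78 (by enumerating all 60 distinct tours).
Excess = 83 − 78 = 5.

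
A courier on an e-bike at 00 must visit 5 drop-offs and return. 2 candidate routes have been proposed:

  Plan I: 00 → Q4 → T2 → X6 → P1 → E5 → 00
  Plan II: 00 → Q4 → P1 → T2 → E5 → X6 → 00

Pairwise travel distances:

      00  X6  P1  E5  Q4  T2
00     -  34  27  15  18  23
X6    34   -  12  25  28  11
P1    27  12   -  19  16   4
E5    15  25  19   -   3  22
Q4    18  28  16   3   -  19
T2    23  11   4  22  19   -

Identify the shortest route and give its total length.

94 — Plan I is the shortest.

Plan I: 18 + 19 + 11 + 12 + 19 + 15 = 94
Plan II: 18 + 16 + 4 + 22 + 25 + 34 = 119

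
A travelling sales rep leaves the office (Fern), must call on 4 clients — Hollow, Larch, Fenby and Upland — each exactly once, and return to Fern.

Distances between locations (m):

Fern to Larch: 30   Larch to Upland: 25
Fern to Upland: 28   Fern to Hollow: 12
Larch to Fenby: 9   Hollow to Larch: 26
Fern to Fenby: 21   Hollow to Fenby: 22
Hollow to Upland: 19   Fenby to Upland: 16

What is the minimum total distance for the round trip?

86 m — the shortest possible round trip.

There are 12 distinct closed tours to check (reversals are equivalent).
Fern → Hollow → Larch → Fenby → Upland → Fern: 12+26+9+16+28 = 91
Fern → Hollow → Larch → Upland → Fenby → Fern: 12+26+25+16+21 = 100
Fern → Hollow → Fenby → Larch → Upland → Fern: 12+22+9+25+28 = 96
Fern → Hollow → Fenby → Upland → Larch → Fern: 12+22+16+25+30 = 105
Fern → Hollow → Upland → Larch → Fenby → Fern: 12+19+25+9+21 = 86
Fern → Hollow → Upland → Fenby → Larch → Fern: 12+19+16+9+30 = 86
Fern → Larch → Hollow → Fenby → Upland → Fern: 30+26+22+16+28 = 122
Fern → Larch → Hollow → Upland → Fenby → Fern: 30+26+19+16+21 = 112
Fern → Larch → Fenby → Hollow → Upland → Fern: 30+9+22+19+28 = 108
Fern → Larch → Upland → Hollow → Fenby → Fern: 30+25+19+22+21 = 117
Fern → Fenby → Hollow → Larch → Upland → Fern: 21+22+26+25+28 = 122
Fern → Fenby → Larch → Hollow → Upland → Fern: 21+9+26+19+28 = 103
The minimum is 86.
One optimal route: Fern → Hollow → Upland → Larch → Fenby → Fern (or its reverse).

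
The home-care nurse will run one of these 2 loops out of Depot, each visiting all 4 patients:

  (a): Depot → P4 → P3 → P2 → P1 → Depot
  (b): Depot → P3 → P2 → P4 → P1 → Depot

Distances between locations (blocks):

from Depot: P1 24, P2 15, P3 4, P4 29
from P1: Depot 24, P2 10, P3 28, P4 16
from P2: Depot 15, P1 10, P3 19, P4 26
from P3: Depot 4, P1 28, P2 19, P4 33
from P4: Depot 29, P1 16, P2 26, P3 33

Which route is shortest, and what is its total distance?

(a): 29 + 33 + 19 + 10 + 24 = 115
(b): 4 + 19 + 26 + 16 + 24 = 89

89 blocks — (b) is the shortest.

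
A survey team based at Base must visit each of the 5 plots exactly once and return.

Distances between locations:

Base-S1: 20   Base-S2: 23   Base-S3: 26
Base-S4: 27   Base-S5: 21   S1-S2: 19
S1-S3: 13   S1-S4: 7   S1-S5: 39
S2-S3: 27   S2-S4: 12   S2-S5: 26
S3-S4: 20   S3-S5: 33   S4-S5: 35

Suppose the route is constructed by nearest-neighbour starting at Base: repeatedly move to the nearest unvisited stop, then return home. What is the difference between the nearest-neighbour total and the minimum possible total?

Base: S1=20, S5=21, S2=23, S3=26, S4=27 ⇒ S1
S1: S4=7, S3=13, S2=19, S5=39 ⇒ S4
S4: S2=12, S3=20, S5=35 ⇒ S2
S2: S5=26, S3=27 ⇒ S5
S5: S3=33 ⇒ S3
NN route Base → S1 → S4 → S2 → S5 → S3 → Base costs 124.
Optimal: Base → S3 → S1 → S4 → S2 → S5 → Base costs 105 (by enumerating all 60 distinct tours).
Excess = 124 − 105 = 19.

19 longer than the optimal tour.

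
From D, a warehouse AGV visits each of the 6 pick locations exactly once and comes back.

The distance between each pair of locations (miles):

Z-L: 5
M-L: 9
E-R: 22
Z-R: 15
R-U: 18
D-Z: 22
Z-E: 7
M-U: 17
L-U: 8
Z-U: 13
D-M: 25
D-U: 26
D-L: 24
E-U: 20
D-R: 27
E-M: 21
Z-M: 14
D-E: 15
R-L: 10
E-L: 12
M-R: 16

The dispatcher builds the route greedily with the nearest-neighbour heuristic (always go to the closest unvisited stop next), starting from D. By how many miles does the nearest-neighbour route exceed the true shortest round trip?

1 miles longer than the optimal tour.

From D: E=15, Z=22, L=24, M=25, U=26, R=27 → choose E (15).
From E: Z=7, L=12, U=20, M=21, R=22 → choose Z (7).
From Z: L=5, U=13, M=14, R=15 → choose L (5).
From L: U=8, M=9, R=10 → choose U (8).
From U: M=17, R=18 → choose M (17).
From M: R=16 → choose R (16).
NN route D → E → Z → L → U → M → R → D costs 95.
Optimal: D → E → Z → L → U → R → M → D costs 94 (by enumerating all 360 distinct tours).
Excess = 95 − 94 = 1.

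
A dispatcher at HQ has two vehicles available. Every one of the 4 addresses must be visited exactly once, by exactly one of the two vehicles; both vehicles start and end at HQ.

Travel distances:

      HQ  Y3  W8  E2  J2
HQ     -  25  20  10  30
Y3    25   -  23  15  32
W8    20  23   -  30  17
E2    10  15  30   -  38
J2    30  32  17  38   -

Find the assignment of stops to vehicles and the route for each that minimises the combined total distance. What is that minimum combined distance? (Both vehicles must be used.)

Minimum combined distance: 114.

Check every non-empty split of the stops between the two vehicles; for each half take its own optimal tour:
  {Y3} + {W8, E2, J2}: 50 + 85 = 135
  {W8} + {Y3, E2, J2}: 40 + 87 = 127
  {Y3, W8} + {E2, J2}: 68 + 78 = 146
  {E2} + {Y3, W8, J2}: 20 + 94 = 114
  {Y3, E2} + {W8, J2}: 50 + 67 = 117
  {W8, E2} + {Y3, J2}: 60 + 87 = 147
  … (7 splits in total)
Best: vehicle 1 HQ → E2 → HQ = 20; vehicle 2 HQ → Y3 → J2 → W8 → HQ = 94; combined 114.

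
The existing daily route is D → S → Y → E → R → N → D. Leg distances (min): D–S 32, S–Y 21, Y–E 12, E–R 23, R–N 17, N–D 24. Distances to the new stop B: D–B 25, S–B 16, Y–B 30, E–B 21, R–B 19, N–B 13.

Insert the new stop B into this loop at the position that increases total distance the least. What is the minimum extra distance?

Insertion cost between consecutive stops i–j is d(i,B) + d(B,j) − d(i,j):
  between D and S: 25 + 16 − 32 = 9
  between S and Y: 16 + 30 − 21 = 25
  between Y and E: 30 + 21 − 12 = 39
  between E and R: 21 + 19 − 23 = 17
  between R and N: 19 + 13 − 17 = 15
  between N and D: 13 + 25 − 24 = 14
Cheapest insertion is between D and S, adding 9.
New total = 129 + 9 = 138.

Adding 9 min by placing B on the D–S leg.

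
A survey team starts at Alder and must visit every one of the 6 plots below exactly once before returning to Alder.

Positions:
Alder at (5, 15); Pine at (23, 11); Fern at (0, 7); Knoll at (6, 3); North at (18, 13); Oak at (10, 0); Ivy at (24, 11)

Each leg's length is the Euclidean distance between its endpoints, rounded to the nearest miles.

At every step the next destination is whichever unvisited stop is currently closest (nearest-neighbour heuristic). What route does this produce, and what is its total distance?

From Alder: distances to unvisited — Fern=9, Knoll=12, North=13, Oak=16, Pine=18, Ivy=19. Nearest is Fern (9).
From Fern: distances to unvisited — Knoll=7, Oak=12, North=19, Pine=23, Ivy=24. Nearest is Knoll (7).
From Knoll: distances to unvisited — Oak=5, North=16, Pine=19, Ivy=20. Nearest is Oak (5).
From Oak: distances to unvisited — North=15, Pine=17, Ivy=18. Nearest is North (15).
From North: distances to unvisited — Pine=5, Ivy=6. Nearest is Pine (5).
From Pine: distances to unvisited — Ivy=1. Nearest is Ivy (1).
Return Ivy→Alder: 19.
Total = 9 + 7 + 5 + 15 + 5 + 1 + 19 = 61.

61 miles along Alder → Fern → Knoll → Oak → North → Pine → Ivy → Alder.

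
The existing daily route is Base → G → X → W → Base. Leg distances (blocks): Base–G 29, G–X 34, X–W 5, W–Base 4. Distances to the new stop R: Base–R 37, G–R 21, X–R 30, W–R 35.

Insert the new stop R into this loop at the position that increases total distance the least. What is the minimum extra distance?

Insertion cost between consecutive stops i–j is d(i,R) + d(R,j) − d(i,j):
  between Base and G: 37 + 21 − 29 = 29
  between G and X: 21 + 30 − 34 = 17
  between X and W: 30 + 35 − 5 = 60
  between W and Base: 35 + 37 − 4 = 68
Cheapest insertion is between G and X, adding 17.
New total = 72 + 17 = 89.

Minimum extra distance: 17 blocks, inserting R between G and X.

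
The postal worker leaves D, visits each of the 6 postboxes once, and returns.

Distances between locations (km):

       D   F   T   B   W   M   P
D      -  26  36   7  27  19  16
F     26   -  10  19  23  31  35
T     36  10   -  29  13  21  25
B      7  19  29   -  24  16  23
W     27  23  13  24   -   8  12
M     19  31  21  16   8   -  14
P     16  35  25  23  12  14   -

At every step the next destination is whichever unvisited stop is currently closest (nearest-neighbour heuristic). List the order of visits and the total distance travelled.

D → [B:7 / P:16 / M:19 / F:26 / W:27 / T:36] → B (7)
B → [M:16 / F:19 / P:23 / W:24 / T:29] → M (16)
M → [W:8 / P:14 / T:21 / F:31] → W (8)
W → [P:12 / T:13 / F:23] → P (12)
P → [T:25 / F:35] → T (25)
T → [F:10] → F (10)
Return F→D: 26.
Total = 7 + 16 + 8 + 12 + 25 + 10 + 26 = 104.

Total distance 104 km via the nearest-neighbour route D → B → M → W → P → T → F → D.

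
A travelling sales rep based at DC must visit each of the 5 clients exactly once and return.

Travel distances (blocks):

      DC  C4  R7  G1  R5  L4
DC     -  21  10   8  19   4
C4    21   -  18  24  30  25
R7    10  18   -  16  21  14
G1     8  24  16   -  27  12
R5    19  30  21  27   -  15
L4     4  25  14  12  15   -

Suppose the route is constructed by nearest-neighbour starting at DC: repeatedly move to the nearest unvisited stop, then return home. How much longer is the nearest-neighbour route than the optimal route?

Excess over optimum: 9 blocks.

DC: L4=4, G1=8, R7=10, R5=19, C4=21 ⇒ L4
L4: G1=12, R7=14, R5=15, C4=25 ⇒ G1
G1: R7=16, C4=24, R5=27 ⇒ R7
R7: C4=18, R5=21 ⇒ C4
C4: R5=30 ⇒ R5
NN route DC → L4 → G1 → R7 → C4 → R5 → DC costs 99.
Optimal: DC → G1 → C4 → R7 → R5 → L4 → DC costs 90 (by enumerating all 60 distinct tours).
Excess = 99 − 90 = 9.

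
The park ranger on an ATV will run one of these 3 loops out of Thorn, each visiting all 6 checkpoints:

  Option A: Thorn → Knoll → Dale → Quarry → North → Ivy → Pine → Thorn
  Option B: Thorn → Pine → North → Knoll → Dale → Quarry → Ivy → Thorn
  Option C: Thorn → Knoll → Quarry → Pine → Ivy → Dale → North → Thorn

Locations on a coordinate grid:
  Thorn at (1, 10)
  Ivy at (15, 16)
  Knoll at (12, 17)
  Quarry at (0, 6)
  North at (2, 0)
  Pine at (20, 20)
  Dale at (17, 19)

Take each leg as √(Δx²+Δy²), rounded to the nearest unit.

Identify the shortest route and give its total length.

Shortest is Option A, total 93.

Option A: 13 + 5 + 21 + 6 + 21 + 6 + 21 = 93
Option B: 21 + 27 + 20 + 5 + 21 + 18 + 15 = 127
Option C: 13 + 16 + 24 + 6 + 4 + 24 + 10 = 97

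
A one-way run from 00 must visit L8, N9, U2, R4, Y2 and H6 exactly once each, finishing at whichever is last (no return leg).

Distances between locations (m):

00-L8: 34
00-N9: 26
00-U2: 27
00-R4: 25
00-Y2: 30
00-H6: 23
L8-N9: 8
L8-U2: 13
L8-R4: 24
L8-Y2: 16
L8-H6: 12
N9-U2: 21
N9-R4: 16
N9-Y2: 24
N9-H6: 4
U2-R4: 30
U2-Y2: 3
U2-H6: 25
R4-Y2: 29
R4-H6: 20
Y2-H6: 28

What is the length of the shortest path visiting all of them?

There are 6! = 720 possible orderings.
00 → L8 → N9 → U2 → R4 → Y2 → H6: 34+8+21+30+29+28 = 150
00 → L8 → N9 → U2 → R4 → H6 → Y2: 34+8+21+30+20+28 = 141
00 → L8 → N9 → U2 → Y2 → R4 → H6: 34+8+21+3+29+20 = 115
00 → L8 → N9 → U2 → Y2 → H6 → R4: 34+8+21+3+28+20 = 114
00 → L8 → N9 → U2 → H6 → R4 → Y2: 34+8+21+25+20+29 = 137
00 → L8 → N9 → U2 → H6 → Y2 → R4: 34+8+21+25+28+29 = 145
00 → L8 → N9 → R4 → U2 → Y2 → H6: 34+8+16+30+3+28 = 119
00 → L8 → N9 → R4 → U2 → H6 → Y2: 34+8+16+30+25+28 = 141
… (712 more)
00 → R4 → N9 → H6 → L8 → U2 → Y2: 25+16+4+12+13+3 = 73  ← best
The minimum is 73.
One shortest path: 00 → R4 → N9 → H6 → L8 → U2 → Y2.

73 m — the minimum one-way total.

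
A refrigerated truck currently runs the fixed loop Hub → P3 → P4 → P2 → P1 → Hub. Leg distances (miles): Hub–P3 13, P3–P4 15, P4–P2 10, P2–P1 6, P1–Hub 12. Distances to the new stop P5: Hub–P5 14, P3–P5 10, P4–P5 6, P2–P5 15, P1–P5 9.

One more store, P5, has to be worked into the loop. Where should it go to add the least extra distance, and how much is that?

+1 miles — insert P5 between P3 and P4.

Insertion cost between consecutive stops i–j is d(i,P5) + d(P5,j) − d(i,j):
  between Hub and P3: 14 + 10 − 13 = 11
  between P3 and P4: 10 + 6 − 15 = 1
  between P4 and P2: 6 + 15 − 10 = 11
  between P2 and P1: 15 + 9 − 6 = 18
  between P1 and Hub: 9 + 14 − 12 = 11
Cheapest insertion is between P3 and P4, adding 1.
New total = 56 + 1 = 57.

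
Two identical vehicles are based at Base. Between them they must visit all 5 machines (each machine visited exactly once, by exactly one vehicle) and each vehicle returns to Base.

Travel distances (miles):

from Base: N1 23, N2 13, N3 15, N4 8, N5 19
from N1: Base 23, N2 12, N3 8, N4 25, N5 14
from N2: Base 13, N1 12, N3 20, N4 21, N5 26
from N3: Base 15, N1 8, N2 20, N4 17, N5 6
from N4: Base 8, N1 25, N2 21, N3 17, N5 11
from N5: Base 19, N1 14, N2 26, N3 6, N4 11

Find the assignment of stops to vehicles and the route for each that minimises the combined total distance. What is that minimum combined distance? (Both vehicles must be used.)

74 miles — the smallest possible combined total.

There are 2^4 − 1 = 15 ways to divide the 5 stops into two non-empty groups. For each, the best each vehicle can do is its own shortest tour through its group:
  {N1} + {N2, N3, N4, N5}: 46 + 58 = 104
  {N2} + {N1, N3, N4, N5}: 26 + 56 = 82
  {N1, N2} + {N3, N4, N5}: 48 + 40 = 88
  {N3} + {N1, N2, N4, N5}: 30 + 58 = 88
  {N1, N3} + {N2, N4, N5}: 46 + 58 = 104
  {N2, N3} + {N1, N4, N5}: 48 + 56 = 104
  … (15 splits in total)
  {N4} + {N1, N2, N3, N5}: 16 + 58 = 74  ← best
Best: vehicle 1 Base → N4 → Base = 16; vehicle 2 Base → N2 → N1 → N3 → N5 → Base = 58; combined 74.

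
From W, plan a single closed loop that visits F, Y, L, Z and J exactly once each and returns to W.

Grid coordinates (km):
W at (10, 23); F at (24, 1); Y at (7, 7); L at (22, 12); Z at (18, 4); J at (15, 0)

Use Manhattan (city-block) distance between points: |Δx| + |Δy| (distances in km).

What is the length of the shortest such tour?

There are 60 distinct closed tours to check (reversals are equivalent).
W-F-Y-L-Z-J-W: 36+23+20+12+7+28 = 126
W-F-Y-L-J-Z-W: 36+23+20+19+7+27 = 132
W-F-Y-Z-L-J-W: 36+23+14+12+19+28 = 132
W-F-Y-Z-J-L-W: 36+23+14+7+19+23 = 122
W-F-Y-J-L-Z-W: 36+23+15+19+12+27 = 132
W-F-Y-J-Z-L-W: 36+23+15+7+12+23 = 116
W-F-L-Y-Z-J-W: 36+13+20+14+7+28 = 118
W-F-L-Y-J-Z-W: 36+13+20+15+7+27 = 118
W-F-L-Z-Y-J-W: 36+13+12+14+15+28 = 118
W-F-L-Z-J-Y-W: 36+13+12+7+15+19 = 102
W-F-L-J-Y-Z-W: 36+13+19+15+14+27 = 124
W-F-L-J-Z-Y-W: 36+13+19+7+14+19 = 108
W-F-Z-Y-L-J-W: 36+9+14+20+19+28 = 126
W-F-Z-Y-J-L-W: 36+9+14+15+19+23 = 116
… (46 more)
W-Y-Z-J-F-L-W: 19+14+7+10+13+23 = 86  ← best
The minimum is 86.
One optimal route: W → Y → Z → J → F → L → W (or its reverse).

86 km — the shortest possible round trip.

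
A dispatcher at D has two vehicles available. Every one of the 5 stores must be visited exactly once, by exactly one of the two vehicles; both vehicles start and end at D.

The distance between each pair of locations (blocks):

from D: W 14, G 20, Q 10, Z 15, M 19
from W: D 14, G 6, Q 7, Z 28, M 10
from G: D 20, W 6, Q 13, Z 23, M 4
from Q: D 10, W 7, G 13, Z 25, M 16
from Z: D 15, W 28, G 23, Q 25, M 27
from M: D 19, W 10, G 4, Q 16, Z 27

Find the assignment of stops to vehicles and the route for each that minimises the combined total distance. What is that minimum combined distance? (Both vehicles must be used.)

Check every non-empty split of the stops between the two vehicles; for each half take its own optimal tour:
  {W} + {G, Q, Z, M}: 28 + 68 = 96
  {G} + {W, Q, Z, M}: 40 + 69 = 109
  {W, G} + {Q, Z, M}: 40 + 68 = 108
  {Q} + {W, G, Z, M}: 20 + 66 = 86
  {W, Q} + {G, Z, M}: 31 + 61 = 92
  {G, Q} + {W, Z, M}: 43 + 66 = 109
  … (15 splits in total)
  {Z} + {W, G, Q, M}: 30 + 46 = 76  ← best
Best: vehicle 1 D → Z → D = 30; vehicle 2 D → Q → W → G → M → D = 46; combined 76.

Minimum combined distance: 76 blocks.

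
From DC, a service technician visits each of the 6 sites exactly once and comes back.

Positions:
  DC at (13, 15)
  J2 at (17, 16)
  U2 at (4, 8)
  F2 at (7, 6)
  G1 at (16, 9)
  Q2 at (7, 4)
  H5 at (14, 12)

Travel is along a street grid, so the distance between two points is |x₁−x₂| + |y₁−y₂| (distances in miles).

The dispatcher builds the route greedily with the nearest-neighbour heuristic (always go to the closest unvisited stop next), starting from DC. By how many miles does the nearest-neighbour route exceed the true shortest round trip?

Excess over optimum: 10 miles.

From DC: H5=4, J2=5, G1=9, F2=15, U2=16, Q2=17 → choose H5 (4).
From H5: G1=5, J2=7, F2=13, U2=14, Q2=15 → choose G1 (5).
From G1: J2=8, F2=12, U2=13, Q2=14 → choose J2 (8).
From J2: F2=20, U2=21, Q2=22 → choose F2 (20).
From F2: Q2=2, U2=5 → choose Q2 (2).
From Q2: U2=7 → choose U2 (7).
NN route DC → H5 → G1 → J2 → F2 → Q2 → U2 → DC costs 62.
Optimal: DC → J2 → G1 → U2 → F2 → Q2 → H5 → DC costs 52 (by enumerating all 360 distinct tours).
Excess = 62 − 52 = 10.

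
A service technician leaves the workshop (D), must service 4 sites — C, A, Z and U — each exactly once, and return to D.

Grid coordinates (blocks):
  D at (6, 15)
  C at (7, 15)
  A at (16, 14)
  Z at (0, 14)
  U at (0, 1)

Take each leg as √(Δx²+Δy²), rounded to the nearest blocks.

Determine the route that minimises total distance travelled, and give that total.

There are 12 distinct closed tours to check (reversals are equivalent).
D-C-A-Z-U-D: 1+9+16+13+15 = 54
D-C-A-U-Z-D: 1+9+21+13+6 = 50
D-C-Z-A-U-D: 1+7+16+21+15 = 60
D-C-Z-U-A-D: 1+7+13+21+10 = 52
D-C-U-A-Z-D: 1+16+21+16+6 = 60
D-C-U-Z-A-D: 1+16+13+16+10 = 56
D-A-C-Z-U-D: 10+9+7+13+15 = 54
D-A-C-U-Z-D: 10+9+16+13+6 = 54
D-A-Z-C-U-D: 10+16+7+16+15 = 64
D-A-U-C-Z-D: 10+21+16+7+6 = 60
D-Z-C-A-U-D: 6+7+9+21+15 = 58
D-Z-A-C-U-D: 6+16+9+16+15 = 62
The minimum is 50.
One optimal route: D → C → A → U → Z → D (or its reverse).

50 blocks — the shortest possible round trip.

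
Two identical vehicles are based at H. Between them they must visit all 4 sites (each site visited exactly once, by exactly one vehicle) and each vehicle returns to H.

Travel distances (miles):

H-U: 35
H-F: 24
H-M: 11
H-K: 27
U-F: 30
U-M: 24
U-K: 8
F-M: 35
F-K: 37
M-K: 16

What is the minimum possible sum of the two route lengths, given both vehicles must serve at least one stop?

There are 2^3 − 1 = 7 ways to divide the 4 stops into two non-empty groups. For each, the best each vehicle can do is its own shortest tour through its group:
  {U} + {F, M, K}: 70 + 88 = 158
  {F} + {U, M, K}: 48 + 70 = 118
  {U, F} + {M, K}: 89 + 54 = 143
  {M} + {U, F, K}: 22 + 89 = 111
  {U, M} + {F, K}: 70 + 88 = 158
  {F, M} + {U, K}: 70 + 70 = 140
  … (7 splits in total)
Best: vehicle 1 H → M → H = 22; vehicle 2 H → F → U → K → H = 89; combined 111.

111 miles — the smallest possible combined total.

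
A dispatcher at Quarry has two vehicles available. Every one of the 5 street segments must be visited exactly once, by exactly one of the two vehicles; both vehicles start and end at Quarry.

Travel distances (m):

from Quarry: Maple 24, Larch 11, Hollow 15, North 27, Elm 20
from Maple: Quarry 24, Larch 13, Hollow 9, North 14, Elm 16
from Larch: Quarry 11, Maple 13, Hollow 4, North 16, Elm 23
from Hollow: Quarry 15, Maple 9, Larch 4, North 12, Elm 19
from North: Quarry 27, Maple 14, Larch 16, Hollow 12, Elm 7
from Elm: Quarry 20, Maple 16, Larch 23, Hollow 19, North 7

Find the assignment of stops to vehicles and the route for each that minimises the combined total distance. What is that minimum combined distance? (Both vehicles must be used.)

87 m — the smallest possible combined total.

There are 2^4 − 1 = 15 ways to divide the 5 stops into two non-empty groups. For each, the best each vehicle can do is its own shortest tour through its group:
  {Maple} + {Larch, Hollow, North, Elm}: 48 + 54 = 102
  {Larch} + {Maple, Hollow, North, Elm}: 22 + 65 = 87
  {Maple, Larch} + {Hollow, North, Elm}: 48 + 54 = 102
  {Hollow} + {Maple, Larch, North, Elm}: 30 + 65 = 95
  {Maple, Hollow} + {Larch, North, Elm}: 48 + 54 = 102
  {Larch, Hollow} + {Maple, North, Elm}: 30 + 65 = 95
  … (15 splits in total)
Best: vehicle 1 Quarry → Larch → Quarry = 22; vehicle 2 Quarry → Hollow → Maple → North → Elm → Quarry = 65; combined 87.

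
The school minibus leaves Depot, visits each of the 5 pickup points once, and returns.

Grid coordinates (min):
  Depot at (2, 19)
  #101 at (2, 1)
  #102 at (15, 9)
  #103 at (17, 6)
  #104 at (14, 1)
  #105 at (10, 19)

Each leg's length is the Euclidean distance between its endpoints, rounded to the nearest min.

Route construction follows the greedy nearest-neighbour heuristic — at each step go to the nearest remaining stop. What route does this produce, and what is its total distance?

Nearest-neighbour total = 59 min; route Depot → #105 → #102 → #103 → #104 → #101 → Depot.

From Depot: distances to unvisited — #105=8, #102=16, #101=18, #103=20, #104=22. Nearest is #105 (8).
From #105: distances to unvisited — #102=11, #103=15, #104=18, #101=20. Nearest is #102 (11).
From #102: distances to unvisited — #103=4, #104=8, #101=15. Nearest is #103 (4).
From #103: distances to unvisited — #104=6, #101=16. Nearest is #104 (6).
From #104: distances to unvisited — #101=12. Nearest is #101 (12).
Return #101→Depot: 18.
Total = 8 + 11 + 4 + 6 + 12 + 18 = 59.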